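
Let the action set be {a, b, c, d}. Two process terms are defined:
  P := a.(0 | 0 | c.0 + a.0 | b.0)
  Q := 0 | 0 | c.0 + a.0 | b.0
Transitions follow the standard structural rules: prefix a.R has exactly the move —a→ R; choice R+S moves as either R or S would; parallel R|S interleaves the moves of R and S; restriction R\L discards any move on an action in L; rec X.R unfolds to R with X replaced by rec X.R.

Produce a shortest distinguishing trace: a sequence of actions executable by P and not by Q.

aa

Reachable graph of P (6 states):
  u0 = a.(0 | 0 | c.0 + a.0 | b.0) | =a=> u1
  u1 = 0 | 0 | c.0 + a.0 | b.0 | =a=> u2, =b=> u3, =c=> u4
  u2 = 0 | b.0 | =b=> u5
  u3 = a.0 | 0 | =a=> u5
  u4 = 0 | 0 | 0 | (no moves)
  u5 = 0 | 0 | (no moves)
Reachable graph of Q (5 states):
  v0 = 0 | 0 | c.0 + a.0 | b.0 | =a=> v1, =b=> v2, =c=> v3
  v1 = 0 | b.0 | =b=> v4
  v2 = a.0 | 0 | =a=> v4
  v3 = 0 | 0 | 0 | (no moves)
  v4 = 0 | 0 | (no moves)
Trace ⟨aa⟩ through P, begin at {u0}:
  after a @ step 1: {u1}
  after a @ step 2: {u2}
  P completes σ.
Trace ⟨aa⟩ through Q, begin at {v0}:
  after a @ step 1: {v1}
  after a @ step 2: ∅  — Q cannot continue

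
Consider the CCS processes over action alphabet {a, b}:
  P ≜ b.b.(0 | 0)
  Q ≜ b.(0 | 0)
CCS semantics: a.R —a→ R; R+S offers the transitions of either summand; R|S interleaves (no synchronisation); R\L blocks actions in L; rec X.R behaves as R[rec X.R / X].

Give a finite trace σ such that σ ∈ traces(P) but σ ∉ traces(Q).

bb

P's transition system — 3 states:
  u0 = b.b.(0 | 0) has moves ··b··> u1
  u1 = b.(0 | 0) has moves ··b··> u2
  u2 = 0 | 0 has moves stopped
Q's transition system — 2 states:
  v0 = b.(0 | 0) has moves ··b··> v1
  v1 = 0 | 0 has moves stopped
Trace ⟨bb⟩ through P, begin at {u0}:
  after b @ step 1: {u1}
  after b @ step 2: {u2}
  P completes σ.
Trace ⟨bb⟩ through Q, begin at {v0}:
  after b @ step 1: {v1}
  after b @ step 2: ∅  — Q cannot continue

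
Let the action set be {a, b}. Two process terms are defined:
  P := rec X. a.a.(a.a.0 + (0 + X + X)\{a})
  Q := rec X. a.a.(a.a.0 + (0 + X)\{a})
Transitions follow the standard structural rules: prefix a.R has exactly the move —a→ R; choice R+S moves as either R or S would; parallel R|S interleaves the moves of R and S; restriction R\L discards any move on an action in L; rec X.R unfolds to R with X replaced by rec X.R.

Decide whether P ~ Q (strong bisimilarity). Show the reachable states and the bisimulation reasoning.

Reachable graph of P (5 states):
  u0 = rec X. a.a.(a.a.0 + (0 + X + X)\{a}) :: -a-> u1
  u1 = a.(a.a.0 + (0 + (rec X. a.a.(a.a.0 + (0 + X + X)\{a})) + (rec X. a.a.(a.a.0 + (0 + X + X)\{a})))\{a}) :: -a-> u2
  u2 = a.a.0 + (0 + (rec X. a.a.(a.a.0 + (0 + X + X)\{a})) + (rec X. a.a.(a.a.0 + (0 + X + X)\{a})))\{a} :: -a-> u3
  u3 = a.0 :: -a-> u4
  u4 = 0 :: (no moves)
Reachable graph of Q (5 states):
  v0 = rec X. a.a.(a.a.0 + (0 + X)\{a}) :: -a-> v1
  v1 = a.(a.a.0 + (0 + (rec X. a.a.(a.a.0 + (0 + X)\{a})))\{a}) :: -a-> v2
  v2 = a.a.0 + (0 + (rec X. a.a.(a.a.0 + (0 + X)\{a})))\{a} :: -a-> v3
  v3 = a.0 :: -a-> v4
  v4 = 0 :: (no moves)
Partition-refinement fixed point:
  B0 = {u0, v0}
  B1 = {u1, v1}
  B2 = {u2, v2}
  B3 = {u3, v3}
  B4 = {u4, v4}
u0 ∈ B0, v0 ∈ B0 → same block

P ~ Q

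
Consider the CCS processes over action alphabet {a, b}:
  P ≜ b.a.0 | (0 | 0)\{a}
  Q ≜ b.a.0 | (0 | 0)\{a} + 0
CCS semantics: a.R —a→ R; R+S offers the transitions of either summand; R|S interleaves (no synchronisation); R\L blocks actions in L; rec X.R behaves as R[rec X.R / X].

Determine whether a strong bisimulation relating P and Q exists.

bisimilar

LTS(P): 3 reachable states
  s0 = b.a.0 | (0 | 0)\{a} | ··b··> s1
  s1 = a.0 | (0 | 0)\{a} | ··a··> s2
  s2 = 0 | (0 | 0)\{a} | stopped
LTS(Q): 3 reachable states
  t0 = b.a.0 | (0 | 0)\{a} + 0 | ··b··> t1
  t1 = a.0 | (0 | 0)\{a} | ··a··> t2
  t2 = 0 | (0 | 0)\{a} | stopped
Partition-refinement fixed point:
  B0 = {s0, t0}
  B1 = {s1, t1}
  B2 = {s2, t2}
s0 ∈ B0, t0 ∈ B0 → same block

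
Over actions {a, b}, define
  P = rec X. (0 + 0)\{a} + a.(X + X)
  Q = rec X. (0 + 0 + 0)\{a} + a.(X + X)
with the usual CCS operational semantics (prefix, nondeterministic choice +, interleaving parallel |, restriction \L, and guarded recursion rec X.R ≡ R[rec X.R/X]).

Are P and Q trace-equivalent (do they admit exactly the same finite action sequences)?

trace-equivalent

LTS(P): 2 reachable states
  s0 = rec X. (0 + 0)\{a} + a.(X + X) ⊢ --a--▸ s1
  s1 = (rec X. (0 + 0)\{a} + a.(X + X)) + (rec X. (0 + 0)\{a} + a.(X + X)) ⊢ --a--▸ s1
LTS(Q): 2 reachable states
  t0 = rec X. (0 + 0 + 0)\{a} + a.(X + X) ⊢ --a--▸ t1
  t1 = (rec X. (0 + 0 + 0)\{a} + a.(X + X)) + (rec X. (0 + 0 + 0)\{a} + a.(X + X)) ⊢ --a--▸ t1
Partition-refinement fixed point:
  B0 = {s0, s1, t0, t1}
s0 ∈ B0, t0 ∈ B0 → same block
Bisimilar ⇒ trace-equivalent.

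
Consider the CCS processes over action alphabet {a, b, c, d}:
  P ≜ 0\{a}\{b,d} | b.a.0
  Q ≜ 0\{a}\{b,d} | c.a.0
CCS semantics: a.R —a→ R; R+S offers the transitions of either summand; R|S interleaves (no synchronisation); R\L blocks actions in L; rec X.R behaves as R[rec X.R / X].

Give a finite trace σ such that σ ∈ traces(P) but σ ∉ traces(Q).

P's transition system — 3 states:
  s0 = 0\{a}\{b,d} | b.a.0 has moves ··b··> s1
  s1 = 0\{a}\{b,d} | a.0 has moves ··a··> s2
  s2 = 0\{a}\{b,d} | 0 has moves deadlocked
Q's transition system — 3 states:
  t0 = 0\{a}\{b,d} | c.a.0 has moves ··c··> t1
  t1 = 0\{a}\{b,d} | a.0 has moves ··a··> t2
  t2 = 0\{a}\{b,d} | 0 has moves deadlocked
Run σ = ⟨b⟩ on P: start {s0}
  step 1 (b): {s1}
  — P admits the full trace.
Run σ = ⟨b⟩ on Q: start {t0}
  step 1 (b): ∅ (Q stuck)

b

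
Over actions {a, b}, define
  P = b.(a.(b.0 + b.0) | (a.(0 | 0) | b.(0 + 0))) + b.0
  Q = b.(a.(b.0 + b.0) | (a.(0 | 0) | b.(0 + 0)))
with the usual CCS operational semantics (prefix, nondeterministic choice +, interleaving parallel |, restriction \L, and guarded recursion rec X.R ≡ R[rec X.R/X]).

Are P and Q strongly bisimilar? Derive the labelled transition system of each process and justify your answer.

P ≁ Q

Reachable graph of P (14 states):
  p0 = b.(a.(b.0 + b.0) | (a.(0 | 0) | b.(0 + 0))) + b.0 :: —b→ p1, —b→ p2
  p1 = 0 :: stopped
  p2 = a.(b.0 + b.0) | (a.(0 | 0) | b.(0 + 0)) :: —a→ p3, —a→ p4, —b→ p5
  p3 = (b.0 + b.0) | (a.(0 | 0) | b.(0 + 0)) :: —a→ p6, —b→ p7, —b→ p8
  p4 = a.(b.0 + b.0) | (0 | 0 | b.(0 + 0)) :: —a→ p6, —b→ p9
  p5 = a.(b.0 + b.0) | (a.(0 | 0) | (0 + 0)) :: —a→ p7, —a→ p9
  p6 = (b.0 + b.0) | (0 | 0 | b.(0 + 0)) :: —b→ p10, —b→ p11
  p7 = (b.0 + b.0) | (a.(0 | 0) | (0 + 0)) :: —a→ p10, —b→ p12
  p8 = 0 | (a.(0 | 0) | b.(0 + 0)) :: —a→ p11, —b→ p12
  p9 = a.(b.0 + b.0) | (0 | 0 | (0 + 0)) :: —a→ p10
  p10 = (b.0 + b.0) | (0 | 0 | (0 + 0)) :: —b→ p13
  p11 = 0 | (0 | 0 | b.(0 + 0)) :: —b→ p13
  p12 = 0 | (a.(0 | 0) | (0 + 0)) :: —a→ p13
  p13 = 0 | (0 | 0 | (0 + 0)) :: stopped
Reachable graph of Q (13 states):
  q0 = b.(a.(b.0 + b.0) | (a.(0 | 0) | b.(0 + 0))) :: —b→ q1
  q1 = a.(b.0 + b.0) | (a.(0 | 0) | b.(0 + 0)) :: —a→ q2, —a→ q3, —b→ q4
  q2 = (b.0 + b.0) | (a.(0 | 0) | b.(0 + 0)) :: —a→ q5, —b→ q6, —b→ q7
  q3 = a.(b.0 + b.0) | (0 | 0 | b.(0 + 0)) :: —a→ q5, —b→ q8
  q4 = a.(b.0 + b.0) | (a.(0 | 0) | (0 + 0)) :: —a→ q6, —a→ q8
  q5 = (b.0 + b.0) | (0 | 0 | b.(0 + 0)) :: —b→ q10, —b→ q9
  q6 = (b.0 + b.0) | (a.(0 | 0) | (0 + 0)) :: —a→ q9, —b→ q11
  q7 = 0 | (a.(0 | 0) | b.(0 + 0)) :: —a→ q10, —b→ q11
  q8 = a.(b.0 + b.0) | (0 | 0 | (0 + 0)) :: —a→ q9
  q9 = (b.0 + b.0) | (0 | 0 | (0 + 0)) :: —b→ q12
  q10 = 0 | (0 | 0 | b.(0 + 0)) :: —b→ q12
  q11 = 0 | (a.(0 | 0) | (0 + 0)) :: —a→ q12
  q12 = 0 | (0 | 0 | (0 + 0)) :: stopped
Coarsest stable partition (strong bisimilarity classes):
  B0 = {p0}
  B1 = {p2, q1}
  B2 = {p3, q2}
  B3 = {p7, p8, q6, q7}
  B4 = {p12, q11}
  B5 = {p1, p13, q12}
  B6 = {p10, p11, q10, q9}
  B7 = {p6, q5}
  B8 = {p4, q3}
  B9 = {p9, q8}
  B10 = {p5, q4}
  B11 = {q0}
p0 ∈ B0, q0 ∈ B11 → different blocks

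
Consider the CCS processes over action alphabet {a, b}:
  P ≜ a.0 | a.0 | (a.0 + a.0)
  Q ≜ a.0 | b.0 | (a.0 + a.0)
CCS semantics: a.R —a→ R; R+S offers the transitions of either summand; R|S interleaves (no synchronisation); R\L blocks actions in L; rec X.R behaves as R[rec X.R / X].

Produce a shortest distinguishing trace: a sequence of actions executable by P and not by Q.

P's transition system — 8 states:
  p0 = a.0 | a.0 | (a.0 + a.0) ⊢ —a→ p1, —a→ p2, —a→ p3
  p1 = 0 | a.0 | (a.0 + a.0) ⊢ —a→ p4, —a→ p5
  p2 = a.0 | 0 | (a.0 + a.0) ⊢ —a→ p4, —a→ p6
  p3 = a.0 | a.0 | 0 ⊢ —a→ p5, —a→ p6
  p4 = 0 | 0 | (a.0 + a.0) ⊢ —a→ p7
  p5 = 0 | a.0 | 0 ⊢ —a→ p7
  p6 = a.0 | 0 | 0 ⊢ —a→ p7
  p7 = 0 | 0 | 0 ⊢ deadlocked
Q's transition system — 8 states:
  q0 = a.0 | b.0 | (a.0 + a.0) ⊢ —a→ q1, —a→ q2, —b→ q3
  q1 = 0 | b.0 | (a.0 + a.0) ⊢ —a→ q4, —b→ q5
  q2 = a.0 | b.0 | 0 ⊢ —a→ q4, —b→ q6
  q3 = a.0 | 0 | (a.0 + a.0) ⊢ —a→ q5, —a→ q6
  q4 = 0 | b.0 | 0 ⊢ —b→ q7
  q5 = 0 | 0 | (a.0 + a.0) ⊢ —a→ q7
  q6 = a.0 | 0 | 0 ⊢ —a→ q7
  q7 = 0 | 0 | 0 ⊢ deadlocked
Executing aaa from P (initial set {p0}):
  after a @ step 1: {p1, p2, p3}
  after a @ step 2: {p4, p5, p6}
  after a @ step 3: {p7}
  — P admits the full trace.
Executing aaa from Q (initial set {q0}):
  after a @ step 1: {q1, q2}
  after a @ step 2: {q4}
  after a @ step 3: no successor for Q

aaa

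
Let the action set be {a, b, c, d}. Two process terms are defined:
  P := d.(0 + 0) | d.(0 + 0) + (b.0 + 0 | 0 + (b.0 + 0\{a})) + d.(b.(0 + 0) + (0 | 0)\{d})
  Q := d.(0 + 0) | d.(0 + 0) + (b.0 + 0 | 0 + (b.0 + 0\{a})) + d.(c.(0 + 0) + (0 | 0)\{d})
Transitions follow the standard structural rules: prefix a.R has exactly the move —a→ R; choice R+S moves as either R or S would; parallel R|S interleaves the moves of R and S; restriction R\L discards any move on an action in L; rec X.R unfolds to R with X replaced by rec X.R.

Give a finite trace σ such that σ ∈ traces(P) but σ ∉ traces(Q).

db

P's transition system — 7 states:
  p0 = d.(0 + 0) | d.(0 + 0) + (b.0 + 0 | 0 + (b.0 + 0\{a})) + d.(b.(0 + 0) + (0 | 0)\{d}) → ··b··> p1, ··d··> p2, ··d··> p3, ··d··> p4
  p1 = 0 → ∅
  p2 = (0 + 0) | d.(0 + 0) → ··d··> p5
  p3 = b.(0 + 0) + (0 | 0)\{d} → ··b··> p6
  p4 = d.(0 + 0) | (0 + 0) → ··d··> p5
  p5 = (0 + 0) | (0 + 0) → ∅
  p6 = 0 + 0 → ∅
Q's transition system — 7 states:
  q0 = d.(0 + 0) | d.(0 + 0) + (b.0 + 0 | 0 + (b.0 + 0\{a})) + d.(c.(0 + 0) + (0 | 0)\{d}) → ··b··> q1, ··d··> q2, ··d··> q3, ··d··> q4
  q1 = 0 → ∅
  q2 = (0 + 0) | d.(0 + 0) → ··d··> q5
  q3 = c.(0 + 0) + (0 | 0)\{d} → ··c··> q6
  q4 = d.(0 + 0) | (0 + 0) → ··d··> q5
  q5 = (0 + 0) | (0 + 0) → ∅
  q6 = 0 + 0 → ∅
Executing db from P (initial set {p0}):
  [1] d ⇒ {p2, p3, p4}
  [2] b ⇒ {p6}
  P completes σ.
Executing db from Q (initial set {q0}):
  [1] d ⇒ {q2, q3, q4}
  [2] b ⇒ ∅ (Q stuck)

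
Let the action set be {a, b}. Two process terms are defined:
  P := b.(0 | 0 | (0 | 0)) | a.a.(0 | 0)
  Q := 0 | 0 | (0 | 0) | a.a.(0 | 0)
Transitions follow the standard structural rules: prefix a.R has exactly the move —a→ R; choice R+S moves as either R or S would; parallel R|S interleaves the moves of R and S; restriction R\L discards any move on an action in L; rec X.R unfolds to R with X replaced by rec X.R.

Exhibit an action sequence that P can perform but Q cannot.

b

P's transition system — 6 states:
  m0 = b.(0 | 0 | (0 | 0)) | a.a.(0 | 0) | =a=> m1, =b=> m2
  m1 = b.(0 | 0 | (0 | 0)) | a.(0 | 0) | =a=> m3, =b=> m4
  m2 = 0 | 0 | (0 | 0) | a.a.(0 | 0) | =a=> m4
  m3 = b.(0 | 0 | (0 | 0)) | (0 | 0) | =b=> m5
  m4 = 0 | 0 | (0 | 0) | a.(0 | 0) | =a=> m5
  m5 = 0 | 0 | (0 | 0) | (0 | 0) | ∅
Q's transition system — 3 states:
  n0 = 0 | 0 | (0 | 0) | a.a.(0 | 0) | =a=> n1
  n1 = 0 | 0 | (0 | 0) | a.(0 | 0) | =a=> n2
  n2 = 0 | 0 | (0 | 0) | (0 | 0) | ∅
Run σ = ⟨b⟩ on P: start {m0}
  after b @ step 1: {m2}
  ✓ P
Run σ = ⟨b⟩ on Q: start {n0}
  after b @ step 1: ∅ (Q stuck)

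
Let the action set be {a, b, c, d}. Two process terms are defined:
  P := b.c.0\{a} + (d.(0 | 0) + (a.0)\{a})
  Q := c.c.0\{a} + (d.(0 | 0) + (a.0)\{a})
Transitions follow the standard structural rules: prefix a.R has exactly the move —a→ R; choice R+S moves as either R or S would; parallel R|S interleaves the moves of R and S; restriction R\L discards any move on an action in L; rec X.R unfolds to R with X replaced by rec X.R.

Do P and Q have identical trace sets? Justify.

NO — witness ⟨b⟩

LTS(P): 4 reachable states
  m0 = b.c.0\{a} + (d.(0 | 0) + (a.0)\{a}) → --b--▸ m1, --d--▸ m2
  m1 = c.0\{a} → --c--▸ m3
  m2 = 0 | 0 → ·
  m3 = 0\{a} → ·
LTS(Q): 4 reachable states
  n0 = c.c.0\{a} + (d.(0 | 0) + (a.0)\{a}) → --c--▸ n1, --d--▸ n2
  n1 = c.0\{a} → --c--▸ n3
  n2 = 0 | 0 → ·
  n3 = 0\{a} → ·
Executing b from P (initial set {m0}):
  [1] b ⇒ {m1}
  ✓ P
Executing b from Q (initial set {n0}):
  [1] b ⇒ ∅ (Q stuck)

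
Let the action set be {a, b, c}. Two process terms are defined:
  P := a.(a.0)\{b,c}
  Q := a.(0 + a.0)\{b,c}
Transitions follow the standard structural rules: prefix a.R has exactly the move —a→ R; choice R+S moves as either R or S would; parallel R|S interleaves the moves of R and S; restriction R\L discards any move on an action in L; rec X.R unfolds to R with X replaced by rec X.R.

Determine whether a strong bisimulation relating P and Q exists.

YES

Reachable graph of P (3 states):
  s0 = a.(a.0)\{b,c} | --a--▸ s1
  s1 = (a.0)\{b,c} | --a--▸ s2
  s2 = 0\{b,c} | stopped
Reachable graph of Q (3 states):
  t0 = a.(0 + a.0)\{b,c} | --a--▸ t1
  t1 = (0 + a.0)\{b,c} | --a--▸ t2
  t2 = 0\{b,c} | stopped
Partition-refinement fixed point:
  B0 = {s0, t0}
  B1 = {s1, t1}
  B2 = {s2, t2}
s0 ∈ B0, t0 ∈ B0 → same block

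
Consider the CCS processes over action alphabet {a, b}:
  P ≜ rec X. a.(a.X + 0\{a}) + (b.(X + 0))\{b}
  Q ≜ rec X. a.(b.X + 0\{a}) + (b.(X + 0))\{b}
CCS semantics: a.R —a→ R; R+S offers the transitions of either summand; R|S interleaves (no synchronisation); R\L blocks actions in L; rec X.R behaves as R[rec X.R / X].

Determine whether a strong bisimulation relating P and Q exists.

LTS(P): 2 reachable states
  p0 = rec X. a.(a.X + 0\{a}) + (b.(X + 0))\{b} has moves --a--▸ p1
  p1 = a.(rec X. a.(a.X + 0\{a}) + (b.(X + 0))\{b}) + 0\{a} has moves --a--▸ p0
LTS(Q): 2 reachable states
  q0 = rec X. a.(b.X + 0\{a}) + (b.(X + 0))\{b} has moves --a--▸ q1
  q1 = b.(rec X. a.(b.X + 0\{a}) + (b.(X + 0))\{b}) + 0\{a} has moves --b--▸ q0
Coarsest stable partition (strong bisimilarity classes):
  B0 = {p0, p1}
  B1 = {q0}
  B2 = {q1}
p0 ∈ B0, q0 ∈ B1 → different blocks

NO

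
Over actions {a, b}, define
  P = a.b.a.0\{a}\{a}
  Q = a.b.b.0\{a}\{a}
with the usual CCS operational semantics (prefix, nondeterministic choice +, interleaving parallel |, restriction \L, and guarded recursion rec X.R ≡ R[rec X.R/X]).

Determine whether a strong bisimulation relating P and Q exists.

LTS(P): 4 reachable states
  u0 = a.b.a.0\{a}\{a} has moves =a=> u1
  u1 = b.a.0\{a}\{a} has moves =b=> u2
  u2 = a.0\{a}\{a} has moves =a=> u3
  u3 = 0\{a}\{a} has moves ·
LTS(Q): 4 reachable states
  v0 = a.b.b.0\{a}\{a} has moves =a=> v1
  v1 = b.b.0\{a}\{a} has moves =b=> v2
  v2 = b.0\{a}\{a} has moves =b=> v3
  v3 = 0\{a}\{a} has moves ·
Coarsest stable partition (strong bisimilarity classes):
  B0 = {u0}
  B1 = {u1}
  B2 = {u2}
  B3 = {u3, v3}
  B4 = {v0}
  B5 = {v1}
  B6 = {v2}
u0 ∈ B0, v0 ∈ B4 → different blocks

not bisimilar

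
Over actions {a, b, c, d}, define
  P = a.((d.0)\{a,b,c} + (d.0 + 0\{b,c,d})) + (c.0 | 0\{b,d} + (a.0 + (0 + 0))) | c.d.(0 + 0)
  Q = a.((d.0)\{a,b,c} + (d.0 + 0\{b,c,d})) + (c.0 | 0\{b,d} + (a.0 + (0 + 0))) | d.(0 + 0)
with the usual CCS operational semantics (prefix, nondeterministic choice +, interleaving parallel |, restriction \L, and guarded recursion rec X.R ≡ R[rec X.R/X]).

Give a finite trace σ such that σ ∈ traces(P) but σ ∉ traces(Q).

ac

Reachable graph of P (12 states):
  s0 = a.((d.0)\{a,b,c} + (d.0 + 0\{b,c,d})) + (c.0 | 0\{b,d} + (a.0 + (0 + 0))) | c.d.(0 + 0) | —a→ s1, —a→ s2, —c→ s3, —c→ s4
  s1 = (d.0)\{a,b,c} + (d.0 + 0\{b,c,d}) | —d→ s5, —d→ s6
  s2 = 0 | c.d.(0 + 0) | —c→ s7
  s3 = (c.0 | 0\{b,d} + (a.0 + (0 + 0))) | d.(0 + 0) | —a→ s7, —c→ s8, —d→ s9
  s4 = 0 | 0\{b,d} | c.d.(0 + 0) | —c→ s8
  s5 = 0 | (no moves)
  s6 = 0\{a,b,c} | (no moves)
  s7 = 0 | d.(0 + 0) | —d→ s10
  s8 = 0 | 0\{b,d} | d.(0 + 0) | —d→ s11
  s9 = (c.0 | 0\{b,d} + (a.0 + (0 + 0))) | (0 + 0) | —a→ s10, —c→ s11
  s10 = 0 | (0 + 0) | (no moves)
  s11 = 0 | 0\{b,d} | (0 + 0) | (no moves)
Reachable graph of Q (9 states):
  t0 = a.((d.0)\{a,b,c} + (d.0 + 0\{b,c,d})) + (c.0 | 0\{b,d} + (a.0 + (0 + 0))) | d.(0 + 0) | —a→ t1, —a→ t2, —c→ t3, —d→ t4
  t1 = (d.0)\{a,b,c} + (d.0 + 0\{b,c,d}) | —d→ t5, —d→ t6
  t2 = 0 | d.(0 + 0) | —d→ t7
  t3 = 0 | 0\{b,d} | d.(0 + 0) | —d→ t8
  t4 = (c.0 | 0\{b,d} + (a.0 + (0 + 0))) | (0 + 0) | —a→ t7, —c→ t8
  t5 = 0 | (no moves)
  t6 = 0\{a,b,c} | (no moves)
  t7 = 0 | (0 + 0) | (no moves)
  t8 = 0 | 0\{b,d} | (0 + 0) | (no moves)
Run σ = ⟨ac⟩ on P: start {s0}
  step 1 (a): {s1, s2}
  step 2 (c): {s7}
  P completes σ.
Run σ = ⟨ac⟩ on Q: start {t0}
  step 1 (a): {t1, t2}
  step 2 (c): ∅ (Q stuck)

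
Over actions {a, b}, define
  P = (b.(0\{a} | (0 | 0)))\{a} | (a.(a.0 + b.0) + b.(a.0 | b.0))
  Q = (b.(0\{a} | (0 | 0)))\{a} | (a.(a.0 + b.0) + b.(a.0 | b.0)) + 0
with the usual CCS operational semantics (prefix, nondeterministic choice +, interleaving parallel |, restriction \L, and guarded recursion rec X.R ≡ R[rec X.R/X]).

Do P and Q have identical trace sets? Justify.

trace-equivalent

P's transition system — 14 states:
  u0 = (b.(0\{a} | (0 | 0)))\{a} | (a.(a.0 + b.0) + b.(a.0 | b.0)) has moves =a=> u1, =b=> u2, =b=> u3
  u1 = (b.(0\{a} | (0 | 0)))\{a} | (a.0 + b.0) has moves =a=> u4, =b=> u4, =b=> u5
  u2 = (0\{a} | (0 | 0))\{a} | (a.(a.0 + b.0) + b.(a.0 | b.0)) has moves =a=> u5, =b=> u6
  u3 = (b.(0\{a} | (0 | 0)))\{a} | (a.0 | b.0) has moves =a=> u7, =b=> u6, =b=> u8
  u4 = (b.(0\{a} | (0 | 0)))\{a} | 0 has moves =b=> u9
  u5 = (0\{a} | (0 | 0))\{a} | (a.0 + b.0) has moves =a=> u9, =b=> u9
  u6 = (0\{a} | (0 | 0))\{a} | (a.0 | b.0) has moves =a=> u10, =b=> u11
  u7 = (b.(0\{a} | (0 | 0)))\{a} | (0 | b.0) has moves =b=> u10, =b=> u12
  u8 = (b.(0\{a} | (0 | 0)))\{a} | (a.0 | 0) has moves =a=> u12, =b=> u11
  u9 = (0\{a} | (0 | 0))\{a} | 0 has moves (no moves)
  u10 = (0\{a} | (0 | 0))\{a} | (0 | b.0) has moves =b=> u13
  u11 = (0\{a} | (0 | 0))\{a} | (a.0 | 0) has moves =a=> u13
  u12 = (b.(0\{a} | (0 | 0)))\{a} | (0 | 0) has moves =b=> u13
  u13 = (0\{a} | (0 | 0))\{a} | (0 | 0) has moves (no moves)
Q's transition system — 14 states:
  v0 = (b.(0\{a} | (0 | 0)))\{a} | (a.(a.0 + b.0) + b.(a.0 | b.0)) + 0 has moves =a=> v1, =b=> v2, =b=> v3
  v1 = (b.(0\{a} | (0 | 0)))\{a} | (a.0 + b.0) has moves =a=> v4, =b=> v4, =b=> v5
  v2 = (0\{a} | (0 | 0))\{a} | (a.(a.0 + b.0) + b.(a.0 | b.0)) has moves =a=> v5, =b=> v6
  v3 = (b.(0\{a} | (0 | 0)))\{a} | (a.0 | b.0) has moves =a=> v7, =b=> v6, =b=> v8
  v4 = (b.(0\{a} | (0 | 0)))\{a} | 0 has moves =b=> v9
  v5 = (0\{a} | (0 | 0))\{a} | (a.0 + b.0) has moves =a=> v9, =b=> v9
  v6 = (0\{a} | (0 | 0))\{a} | (a.0 | b.0) has moves =a=> v10, =b=> v11
  v7 = (b.(0\{a} | (0 | 0)))\{a} | (0 | b.0) has moves =b=> v10, =b=> v12
  v8 = (b.(0\{a} | (0 | 0)))\{a} | (a.0 | 0) has moves =a=> v12, =b=> v11
  v9 = (0\{a} | (0 | 0))\{a} | 0 has moves (no moves)
  v10 = (0\{a} | (0 | 0))\{a} | (0 | b.0) has moves =b=> v13
  v11 = (0\{a} | (0 | 0))\{a} | (a.0 | 0) has moves =a=> v13
  v12 = (b.(0\{a} | (0 | 0)))\{a} | (0 | 0) has moves =b=> v13
  v13 = (0\{a} | (0 | 0))\{a} | (0 | 0) has moves (no moves)
Coarsest stable partition (strong bisimilarity classes):
  B0 = {u0, v0}
  B1 = {u3, v3}
  B2 = {u7, v7}
  B3 = {u10, u12, u4, v10, v12, v4}
  B4 = {u13, u9, v13, v9}
  B5 = {u6, u8, v6, v8}
  B6 = {u11, v11}
  B7 = {u2, v2}
  B8 = {u5, v5}
  B9 = {u1, v1}
u0 ∈ B0, v0 ∈ B0 → same block
Bisimilar ⇒ trace-equivalent.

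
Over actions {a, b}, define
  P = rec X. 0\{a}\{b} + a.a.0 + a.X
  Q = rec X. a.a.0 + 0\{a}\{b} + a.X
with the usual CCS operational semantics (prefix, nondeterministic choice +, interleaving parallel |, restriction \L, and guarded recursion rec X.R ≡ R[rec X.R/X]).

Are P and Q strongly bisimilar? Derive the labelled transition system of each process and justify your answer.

YES

LTS(P): 3 reachable states
  m0 = rec X. 0\{a}\{b} + a.a.0 + a.X ⊢ -a-> m0, -a-> m1
  m1 = a.0 ⊢ -a-> m2
  m2 = 0 ⊢ deadlocked
LTS(Q): 3 reachable states
  n0 = rec X. a.a.0 + 0\{a}\{b} + a.X ⊢ -a-> n0, -a-> n1
  n1 = a.0 ⊢ -a-> n2
  n2 = 0 ⊢ deadlocked
Coarsest stable partition (strong bisimilarity classes):
  B0 = {m0, n0}
  B1 = {m1, n1}
  B2 = {m2, n2}
m0 ∈ B0, n0 ∈ B0 → same block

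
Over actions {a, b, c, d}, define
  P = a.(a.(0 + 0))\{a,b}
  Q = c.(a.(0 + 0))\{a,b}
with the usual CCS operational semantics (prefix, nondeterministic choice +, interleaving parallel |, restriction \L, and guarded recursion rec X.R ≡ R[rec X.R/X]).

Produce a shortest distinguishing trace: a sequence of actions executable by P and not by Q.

Reachable graph of P (2 states):
  m0 = a.(a.(0 + 0))\{a,b} | -a-> m1
  m1 = (a.(0 + 0))\{a,b} | stopped
Reachable graph of Q (2 states):
  n0 = c.(a.(0 + 0))\{a,b} | -c-> n1
  n1 = (a.(0 + 0))\{a,b} | stopped
Run σ = ⟨a⟩ on P: start {m0}
  [1] a ⇒ {m1}
  — P admits the full trace.
Run σ = ⟨a⟩ on Q: start {n0}
  [1] a ⇒ ∅ (Q stuck)

a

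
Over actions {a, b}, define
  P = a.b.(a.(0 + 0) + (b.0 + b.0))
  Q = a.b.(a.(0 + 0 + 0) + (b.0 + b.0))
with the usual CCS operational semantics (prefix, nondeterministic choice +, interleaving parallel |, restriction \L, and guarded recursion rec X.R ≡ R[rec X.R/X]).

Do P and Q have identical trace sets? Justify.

YES

Reachable graph of P (5 states):
  s0 = a.b.(a.(0 + 0) + (b.0 + b.0)) → -a-> s1
  s1 = b.(a.(0 + 0) + (b.0 + b.0)) → -b-> s2
  s2 = a.(0 + 0) + (b.0 + b.0) → -a-> s3, -b-> s4
  s3 = 0 + 0 → ·
  s4 = 0 → ·
Reachable graph of Q (5 states):
  t0 = a.b.(a.(0 + 0 + 0) + (b.0 + b.0)) → -a-> t1
  t1 = b.(a.(0 + 0 + 0) + (b.0 + b.0)) → -b-> t2
  t2 = a.(0 + 0 + 0) + (b.0 + b.0) → -a-> t3, -b-> t4
  t3 = 0 + 0 + 0 → ·
  t4 = 0 → ·
Bisimilarity quotient blocks:
  B0 = {s0, t0}
  B1 = {s1, t1}
  B2 = {s2, t2}
  B3 = {s3, s4, t3, t4}
s0 ∈ B0, t0 ∈ B0 → same block
Bisimilar ⇒ trace-equivalent.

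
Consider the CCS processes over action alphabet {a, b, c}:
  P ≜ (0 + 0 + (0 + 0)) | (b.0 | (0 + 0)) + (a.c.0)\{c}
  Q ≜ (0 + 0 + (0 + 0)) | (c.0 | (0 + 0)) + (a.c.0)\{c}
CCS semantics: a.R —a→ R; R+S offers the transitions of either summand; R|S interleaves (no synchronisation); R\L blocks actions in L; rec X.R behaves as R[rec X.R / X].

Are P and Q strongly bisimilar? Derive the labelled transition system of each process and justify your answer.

not bisimilar

LTS(P): 3 reachable states
  u0 = (0 + 0 + (0 + 0)) | (b.0 | (0 + 0)) + (a.c.0)\{c} :: —a→ u1, —b→ u2
  u1 = (c.0)\{c} :: deadlocked
  u2 = (0 + 0 + (0 + 0)) | (0 | (0 + 0)) :: deadlocked
LTS(Q): 3 reachable states
  v0 = (0 + 0 + (0 + 0)) | (c.0 | (0 + 0)) + (a.c.0)\{c} :: —a→ v1, —c→ v2
  v1 = (c.0)\{c} :: deadlocked
  v2 = (0 + 0 + (0 + 0)) | (0 | (0 + 0)) :: deadlocked
Bisimilarity quotient blocks:
  B0 = {u0}
  B1 = {u1, u2, v1, v2}
  B2 = {v0}
u0 ∈ B0, v0 ∈ B2 → different blocks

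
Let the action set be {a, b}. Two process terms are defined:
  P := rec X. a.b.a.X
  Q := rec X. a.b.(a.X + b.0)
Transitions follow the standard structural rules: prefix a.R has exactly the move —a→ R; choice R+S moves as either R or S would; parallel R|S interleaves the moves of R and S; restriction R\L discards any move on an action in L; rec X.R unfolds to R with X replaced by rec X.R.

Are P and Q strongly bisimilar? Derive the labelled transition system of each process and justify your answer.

LTS(P): 3 reachable states
  s0 = rec X. a.b.a.X ⊢ --a--▸ s1
  s1 = b.a.(rec X. a.b.a.X) ⊢ --b--▸ s2
  s2 = a.(rec X. a.b.a.X) ⊢ --a--▸ s0
LTS(Q): 4 reachable states
  t0 = rec X. a.b.(a.X + b.0) ⊢ --a--▸ t1
  t1 = b.(a.(rec X. a.b.(a.X + b.0)) + b.0) ⊢ --b--▸ t2
  t2 = a.(rec X. a.b.(a.X + b.0)) + b.0 ⊢ --a--▸ t0, --b--▸ t3
  t3 = 0 ⊢ (no moves)
Partition-refinement fixed point:
  B0 = {s0}
  B1 = {s1}
  B2 = {s2}
  B3 = {t0}
  B4 = {t1}
  B5 = {t2}
  B6 = {t3}
s0 ∈ B0, t0 ∈ B3 → different blocks

P ≁ Q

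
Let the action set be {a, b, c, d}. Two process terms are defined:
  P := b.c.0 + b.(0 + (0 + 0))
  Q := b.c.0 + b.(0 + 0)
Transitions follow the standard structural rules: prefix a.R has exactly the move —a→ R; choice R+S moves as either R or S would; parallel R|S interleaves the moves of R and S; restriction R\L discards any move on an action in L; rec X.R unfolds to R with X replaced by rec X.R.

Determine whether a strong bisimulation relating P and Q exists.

LTS(P): 4 reachable states
  u0 = b.c.0 + b.(0 + (0 + 0)) has moves ··b··> u1, ··b··> u2
  u1 = 0 + (0 + 0) has moves deadlocked
  u2 = c.0 has moves ··c··> u3
  u3 = 0 has moves deadlocked
LTS(Q): 4 reachable states
  v0 = b.c.0 + b.(0 + 0) has moves ··b··> v1, ··b··> v2
  v1 = 0 + 0 has moves deadlocked
  v2 = c.0 has moves ··c··> v3
  v3 = 0 has moves deadlocked
Partition-refinement fixed point:
  B0 = {u0, v0}
  B1 = {u1, u3, v1, v3}
  B2 = {u2, v2}
u0 ∈ B0, v0 ∈ B0 → same block

YES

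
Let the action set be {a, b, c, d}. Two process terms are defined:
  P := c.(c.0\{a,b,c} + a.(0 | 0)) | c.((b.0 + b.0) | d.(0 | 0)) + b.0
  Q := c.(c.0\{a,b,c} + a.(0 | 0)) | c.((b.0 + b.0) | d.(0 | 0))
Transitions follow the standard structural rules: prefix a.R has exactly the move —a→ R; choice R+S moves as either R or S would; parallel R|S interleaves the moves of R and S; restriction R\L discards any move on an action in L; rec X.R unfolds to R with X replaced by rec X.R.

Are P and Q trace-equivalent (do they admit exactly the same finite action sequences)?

Reachable graph of P (21 states):
  p0 = c.(c.0\{a,b,c} + a.(0 | 0)) | c.((b.0 + b.0) | d.(0 | 0)) + b.0 → =b=> p1, =c=> p2, =c=> p3
  p1 = 0 → stopped
  p2 = (c.0\{a,b,c} + a.(0 | 0)) | c.((b.0 + b.0) | d.(0 | 0)) → =a=> p4, =c=> p5, =c=> p6
  p3 = c.(c.0\{a,b,c} + a.(0 | 0)) | ((b.0 + b.0) | d.(0 | 0)) → =b=> p7, =c=> p5, =d=> p8
  p4 = 0 | 0 | c.((b.0 + b.0) | d.(0 | 0)) → =c=> p9
  p5 = (c.0\{a,b,c} + a.(0 | 0)) | ((b.0 + b.0) | d.(0 | 0)) → =a=> p9, =b=> p10, =c=> p11, =d=> p12
  p6 = 0\{a,b,c} | c.((b.0 + b.0) | d.(0 | 0)) → =c=> p11
  p7 = c.(c.0\{a,b,c} + a.(0 | 0)) | (0 | d.(0 | 0)) → =c=> p10, =d=> p13
  p8 = c.(c.0\{a,b,c} + a.(0 | 0)) | ((b.0 + b.0) | (0 | 0)) → =b=> p13, =c=> p12
  p9 = 0 | 0 | ((b.0 + b.0) | d.(0 | 0)) → =b=> p14, =d=> p15
  p10 = (c.0\{a,b,c} + a.(0 | 0)) | (0 | d.(0 | 0)) → =a=> p14, =c=> p16, =d=> p17
  p11 = 0\{a,b,c} | ((b.0 + b.0) | d.(0 | 0)) → =b=> p16, =d=> p18
  p12 = (c.0\{a,b,c} + a.(0 | 0)) | ((b.0 + b.0) | (0 | 0)) → =a=> p15, =b=> p17, =c=> p18
  p13 = c.(c.0\{a,b,c} + a.(0 | 0)) | (0 | (0 | 0)) → =c=> p17
  p14 = 0 | 0 | (0 | d.(0 | 0)) → =d=> p19
  p15 = 0 | 0 | ((b.0 + b.0) | (0 | 0)) → =b=> p19
  p16 = 0\{a,b,c} | (0 | d.(0 | 0)) → =d=> p20
  p17 = (c.0\{a,b,c} + a.(0 | 0)) | (0 | (0 | 0)) → =a=> p19, =c=> p20
  p18 = 0\{a,b,c} | ((b.0 + b.0) | (0 | 0)) → =b=> p20
  p19 = 0 | 0 | (0 | (0 | 0)) → stopped
  p20 = 0\{a,b,c} | (0 | (0 | 0)) → stopped
Reachable graph of Q (20 states):
  q0 = c.(c.0\{a,b,c} + a.(0 | 0)) | c.((b.0 + b.0) | d.(0 | 0)) → =c=> q1, =c=> q2
  q1 = (c.0\{a,b,c} + a.(0 | 0)) | c.((b.0 + b.0) | d.(0 | 0)) → =a=> q3, =c=> q4, =c=> q5
  q2 = c.(c.0\{a,b,c} + a.(0 | 0)) | ((b.0 + b.0) | d.(0 | 0)) → =b=> q6, =c=> q4, =d=> q7
  q3 = 0 | 0 | c.((b.0 + b.0) | d.(0 | 0)) → =c=> q8
  q4 = (c.0\{a,b,c} + a.(0 | 0)) | ((b.0 + b.0) | d.(0 | 0)) → =a=> q8, =b=> q9, =c=> q10, =d=> q11
  q5 = 0\{a,b,c} | c.((b.0 + b.0) | d.(0 | 0)) → =c=> q10
  q6 = c.(c.0\{a,b,c} + a.(0 | 0)) | (0 | d.(0 | 0)) → =c=> q9, =d=> q12
  q7 = c.(c.0\{a,b,c} + a.(0 | 0)) | ((b.0 + b.0) | (0 | 0)) → =b=> q12, =c=> q11
  q8 = 0 | 0 | ((b.0 + b.0) | d.(0 | 0)) → =b=> q13, =d=> q14
  q9 = (c.0\{a,b,c} + a.(0 | 0)) | (0 | d.(0 | 0)) → =a=> q13, =c=> q15, =d=> q16
  q10 = 0\{a,b,c} | ((b.0 + b.0) | d.(0 | 0)) → =b=> q15, =d=> q17
  q11 = (c.0\{a,b,c} + a.(0 | 0)) | ((b.0 + b.0) | (0 | 0)) → =a=> q14, =b=> q16, =c=> q17
  q12 = c.(c.0\{a,b,c} + a.(0 | 0)) | (0 | (0 | 0)) → =c=> q16
  q13 = 0 | 0 | (0 | d.(0 | 0)) → =d=> q18
  q14 = 0 | 0 | ((b.0 + b.0) | (0 | 0)) → =b=> q18
  q15 = 0\{a,b,c} | (0 | d.(0 | 0)) → =d=> q19
  q16 = (c.0\{a,b,c} + a.(0 | 0)) | (0 | (0 | 0)) → =a=> q18, =c=> q19
  q17 = 0\{a,b,c} | ((b.0 + b.0) | (0 | 0)) → =b=> q19
  q18 = 0 | 0 | (0 | (0 | 0)) → stopped
  q19 = 0\{a,b,c} | (0 | (0 | 0)) → stopped
Trace ⟨b⟩ through P, begin at {p0}:
  step 1 (b): {p1}
  — P admits the full trace.
Trace ⟨b⟩ through Q, begin at {q0}:
  step 1 (b): ∅ (Q stuck)

NO — witness ⟨b⟩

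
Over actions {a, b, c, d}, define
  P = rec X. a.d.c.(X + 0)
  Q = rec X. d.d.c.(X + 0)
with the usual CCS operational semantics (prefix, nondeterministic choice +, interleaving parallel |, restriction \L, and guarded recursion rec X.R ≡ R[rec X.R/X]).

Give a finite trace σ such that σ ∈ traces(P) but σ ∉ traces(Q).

Reachable graph of P (4 states):
  p0 = rec X. a.d.c.(X + 0) has moves —a→ p1
  p1 = d.c.((rec X. a.d.c.(X + 0)) + 0) has moves —d→ p2
  p2 = c.((rec X. a.d.c.(X + 0)) + 0) has moves —c→ p3
  p3 = (rec X. a.d.c.(X + 0)) + 0 has moves —a→ p1
Reachable graph of Q (4 states):
  q0 = rec X. d.d.c.(X + 0) has moves —d→ q1
  q1 = d.c.((rec X. d.d.c.(X + 0)) + 0) has moves —d→ q2
  q2 = c.((rec X. d.d.c.(X + 0)) + 0) has moves —c→ q3
  q3 = (rec X. d.d.c.(X + 0)) + 0 has moves —d→ q1
Run σ = ⟨a⟩ on P: start {p0}
  after a @ step 1: {p1}
  P completes σ.
Run σ = ⟨a⟩ on Q: start {q0}
  after a @ step 1: ∅  — Q cannot continue

a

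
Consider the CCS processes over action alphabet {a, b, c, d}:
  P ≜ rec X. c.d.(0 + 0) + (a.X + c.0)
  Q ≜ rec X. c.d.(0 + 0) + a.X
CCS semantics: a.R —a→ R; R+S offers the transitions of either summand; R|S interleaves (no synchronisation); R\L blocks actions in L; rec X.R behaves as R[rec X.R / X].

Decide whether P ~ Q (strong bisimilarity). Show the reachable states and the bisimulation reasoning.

Reachable graph of P (4 states):
  m0 = rec X. c.d.(0 + 0) + (a.X + c.0) ⊢ --a--▸ m0, --c--▸ m1, --c--▸ m2
  m1 = 0 ⊢ (no moves)
  m2 = d.(0 + 0) ⊢ --d--▸ m3
  m3 = 0 + 0 ⊢ (no moves)
Reachable graph of Q (3 states):
  n0 = rec X. c.d.(0 + 0) + a.X ⊢ --a--▸ n0, --c--▸ n1
  n1 = d.(0 + 0) ⊢ --d--▸ n2
  n2 = 0 + 0 ⊢ (no moves)
Bisimilarity quotient blocks:
  B0 = {m0}
  B1 = {m2, n1}
  B2 = {m1, m3, n2}
  B3 = {n0}
m0 ∈ B0, n0 ∈ B3 → different blocks

P ≁ Q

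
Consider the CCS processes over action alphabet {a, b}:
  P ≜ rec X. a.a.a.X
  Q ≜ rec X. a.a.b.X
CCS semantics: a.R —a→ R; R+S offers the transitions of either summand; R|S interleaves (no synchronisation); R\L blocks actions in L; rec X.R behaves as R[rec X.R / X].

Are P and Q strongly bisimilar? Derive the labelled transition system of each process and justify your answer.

NO

Reachable graph of P (3 states):
  m0 = rec X. a.a.a.X | =a=> m1
  m1 = a.a.(rec X. a.a.a.X) | =a=> m2
  m2 = a.(rec X. a.a.a.X) | =a=> m0
Reachable graph of Q (3 states):
  n0 = rec X. a.a.b.X | =a=> n1
  n1 = a.b.(rec X. a.a.b.X) | =a=> n2
  n2 = b.(rec X. a.a.b.X) | =b=> n0
Partition-refinement fixed point:
  B0 = {m0, m1, m2}
  B1 = {n0}
  B2 = {n1}
  B3 = {n2}
m0 ∈ B0, n0 ∈ B1 → different blocks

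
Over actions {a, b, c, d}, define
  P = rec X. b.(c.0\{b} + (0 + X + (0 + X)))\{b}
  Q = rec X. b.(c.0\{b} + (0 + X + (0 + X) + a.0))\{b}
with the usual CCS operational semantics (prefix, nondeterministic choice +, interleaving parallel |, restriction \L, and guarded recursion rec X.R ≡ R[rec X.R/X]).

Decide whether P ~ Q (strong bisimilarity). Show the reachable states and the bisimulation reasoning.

P ≁ Q

LTS(P): 3 reachable states
  m0 = rec X. b.(c.0\{b} + (0 + X + (0 + X)))\{b} :: =b=> m1
  m1 = (c.0\{b} + (0 + (rec X. b.(c.0\{b} + (0 + X + (0 + X)))\{b}) + (0 + (rec X. b.(c.0\{b} + (0 + X + (0 + X)))\{b}))))\{b} :: =c=> m2
  m2 = 0\{b}\{b} :: stopped
LTS(Q): 4 reachable states
  n0 = rec X. b.(c.0\{b} + (0 + X + (0 + X) + a.0))\{b} :: =b=> n1
  n1 = (c.0\{b} + (0 + (rec X. b.(c.0\{b} + (0 + X + (0 + X) + a.0))\{b}) + (0 + (rec X. b.(c.0\{b} + (0 + X + (0 + X) + a.0))\{b})) + a.0))\{b} :: =a=> n2, =c=> n3
  n2 = 0\{b} :: stopped
  n3 = 0\{b}\{b} :: stopped
Bisimilarity quotient blocks:
  B0 = {m0}
  B1 = {m1}
  B2 = {m2, n2, n3}
  B3 = {n0}
  B4 = {n1}
m0 ∈ B0, n0 ∈ B3 → different blocks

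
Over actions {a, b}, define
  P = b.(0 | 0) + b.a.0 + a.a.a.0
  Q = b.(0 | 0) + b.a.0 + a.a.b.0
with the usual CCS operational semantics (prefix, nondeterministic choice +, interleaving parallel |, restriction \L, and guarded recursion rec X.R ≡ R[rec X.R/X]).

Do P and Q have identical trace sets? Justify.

Reachable graph of P (5 states):
  m0 = b.(0 | 0) + b.a.0 + a.a.a.0 ⊢ —a→ m1, —b→ m2, —b→ m3
  m1 = a.a.0 ⊢ —a→ m3
  m2 = 0 | 0 ⊢ ·
  m3 = a.0 ⊢ —a→ m4
  m4 = 0 ⊢ ·
Reachable graph of Q (6 states):
  n0 = b.(0 | 0) + b.a.0 + a.a.b.0 ⊢ —a→ n1, —b→ n2, —b→ n3
  n1 = a.b.0 ⊢ —a→ n4
  n2 = 0 | 0 ⊢ ·
  n3 = a.0 ⊢ —a→ n5
  n4 = b.0 ⊢ —b→ n5
  n5 = 0 ⊢ ·
Executing aaa from P (initial set {m0}):
  step 1 (a): {m1}
  step 2 (a): {m3}
  step 3 (a): {m4}
  ✓ P
Executing aaa from Q (initial set {n0}):
  step 1 (a): {n1}
  step 2 (a): {n4}
  step 3 (a): no successor for Q

traces(P) ≠ traces(Q) — witness ⟨aaa⟩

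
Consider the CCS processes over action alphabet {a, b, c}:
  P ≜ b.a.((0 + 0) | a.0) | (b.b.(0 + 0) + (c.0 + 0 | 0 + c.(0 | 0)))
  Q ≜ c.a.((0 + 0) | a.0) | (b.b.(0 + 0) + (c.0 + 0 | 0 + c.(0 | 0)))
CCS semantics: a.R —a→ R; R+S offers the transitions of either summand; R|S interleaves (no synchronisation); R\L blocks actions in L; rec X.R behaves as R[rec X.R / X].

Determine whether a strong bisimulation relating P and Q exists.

NO

P's transition system — 20 states:
  u0 = b.a.((0 + 0) | a.0) | (b.b.(0 + 0) + (c.0 + 0 | 0 + c.(0 | 0))) :: —b→ u1, —b→ u2, —c→ u3, —c→ u4
  u1 = a.((0 + 0) | a.0) | (b.b.(0 + 0) + (c.0 + 0 | 0 + c.(0 | 0))) :: —a→ u5, —b→ u6, —c→ u7, —c→ u8
  u2 = b.a.((0 + 0) | a.0) | b.(0 + 0) :: —b→ u6, —b→ u9
  u3 = b.a.((0 + 0) | a.0) | (0 | 0) :: —b→ u7
  u4 = b.a.((0 + 0) | a.0) | 0 :: —b→ u8
  u5 = (0 + 0) | a.0 | (b.b.(0 + 0) + (c.0 + 0 | 0 + c.(0 | 0))) :: —a→ u10, —b→ u11, —c→ u12, —c→ u13
  u6 = a.((0 + 0) | a.0) | b.(0 + 0) :: —a→ u11, —b→ u14
  u7 = a.((0 + 0) | a.0) | (0 | 0) :: —a→ u12
  u8 = a.((0 + 0) | a.0) | 0 :: —a→ u13
  u9 = b.a.((0 + 0) | a.0) | (0 + 0) :: —b→ u14
  u10 = (0 + 0) | 0 | (b.b.(0 + 0) + (c.0 + 0 | 0 + c.(0 | 0))) :: —b→ u15, —c→ u16, —c→ u17
  u11 = (0 + 0) | a.0 | b.(0 + 0) :: —a→ u15, —b→ u18
  u12 = (0 + 0) | a.0 | (0 | 0) :: —a→ u16
  u13 = (0 + 0) | a.0 | 0 :: —a→ u17
  u14 = a.((0 + 0) | a.0) | (0 + 0) :: —a→ u18
  u15 = (0 + 0) | 0 | b.(0 + 0) :: —b→ u19
  u16 = (0 + 0) | 0 | (0 | 0) :: (no moves)
  u17 = (0 + 0) | 0 | 0 :: (no moves)
  u18 = (0 + 0) | a.0 | (0 + 0) :: —a→ u19
  u19 = (0 + 0) | 0 | (0 + 0) :: (no moves)
Q's transition system — 20 states:
  v0 = c.a.((0 + 0) | a.0) | (b.b.(0 + 0) + (c.0 + 0 | 0 + c.(0 | 0))) :: —b→ v1, —c→ v2, —c→ v3, —c→ v4
  v1 = c.a.((0 + 0) | a.0) | b.(0 + 0) :: —b→ v5, —c→ v6
  v2 = a.((0 + 0) | a.0) | (b.b.(0 + 0) + (c.0 + 0 | 0 + c.(0 | 0))) :: —a→ v7, —b→ v6, —c→ v8, —c→ v9
  v3 = c.a.((0 + 0) | a.0) | (0 | 0) :: —c→ v8
  v4 = c.a.((0 + 0) | a.0) | 0 :: —c→ v9
  v5 = c.a.((0 + 0) | a.0) | (0 + 0) :: —c→ v10
  v6 = a.((0 + 0) | a.0) | b.(0 + 0) :: —a→ v11, —b→ v10
  v7 = (0 + 0) | a.0 | (b.b.(0 + 0) + (c.0 + 0 | 0 + c.(0 | 0))) :: —a→ v12, —b→ v11, —c→ v13, —c→ v14
  v8 = a.((0 + 0) | a.0) | (0 | 0) :: —a→ v13
  v9 = a.((0 + 0) | a.0) | 0 :: —a→ v14
  v10 = a.((0 + 0) | a.0) | (0 + 0) :: —a→ v15
  v11 = (0 + 0) | a.0 | b.(0 + 0) :: —a→ v16, —b→ v15
  v12 = (0 + 0) | 0 | (b.b.(0 + 0) + (c.0 + 0 | 0 + c.(0 | 0))) :: —b→ v16, —c→ v17, —c→ v18
  v13 = (0 + 0) | a.0 | (0 | 0) :: —a→ v17
  v14 = (0 + 0) | a.0 | 0 :: —a→ v18
  v15 = (0 + 0) | a.0 | (0 + 0) :: —a→ v19
  v16 = (0 + 0) | 0 | b.(0 + 0) :: —b→ v19
  v17 = (0 + 0) | 0 | (0 | 0) :: (no moves)
  v18 = (0 + 0) | 0 | 0 :: (no moves)
  v19 = (0 + 0) | 0 | (0 + 0) :: (no moves)
Partition-refinement fixed point:
  B0 = {u0}
  B1 = {u2}
  B2 = {u3, u4, u9}
  B3 = {u14, u7, u8, v10, v8, v9}
  B4 = {u12, u13, u18, v13, v14, v15}
  B5 = {u16, u17, u19, v17, v18, v19}
  B6 = {u6, v6}
  B7 = {u11, v11}
  B8 = {u15, v16}
  B9 = {u1, v2}
  B10 = {u5, v7}
  B11 = {u10, v12}
  B12 = {v0}
  B13 = {v3, v4, v5}
  B14 = {v1}
u0 ∈ B0, v0 ∈ B12 → different blocks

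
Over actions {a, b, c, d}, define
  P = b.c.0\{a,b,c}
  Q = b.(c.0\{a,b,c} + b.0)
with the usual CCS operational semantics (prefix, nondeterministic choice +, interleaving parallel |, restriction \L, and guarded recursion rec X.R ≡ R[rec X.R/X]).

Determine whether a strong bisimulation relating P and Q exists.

LTS(P): 3 reachable states
  m0 = b.c.0\{a,b,c} | —b→ m1
  m1 = c.0\{a,b,c} | —c→ m2
  m2 = 0\{a,b,c} | (no moves)
LTS(Q): 4 reachable states
  n0 = b.(c.0\{a,b,c} + b.0) | —b→ n1
  n1 = c.0\{a,b,c} + b.0 | —b→ n2, —c→ n3
  n2 = 0 | (no moves)
  n3 = 0\{a,b,c} | (no moves)
Coarsest stable partition (strong bisimilarity classes):
  B0 = {m0}
  B1 = {m1}
  B2 = {m2, n2, n3}
  B3 = {n0}
  B4 = {n1}
m0 ∈ B0, n0 ∈ B3 → different blocks

P ≁ Q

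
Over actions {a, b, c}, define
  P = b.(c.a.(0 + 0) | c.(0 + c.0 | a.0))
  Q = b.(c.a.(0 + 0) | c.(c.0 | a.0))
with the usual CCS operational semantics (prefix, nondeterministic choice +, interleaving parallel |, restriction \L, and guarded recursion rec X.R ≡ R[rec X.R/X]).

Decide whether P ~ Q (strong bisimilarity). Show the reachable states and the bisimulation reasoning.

P's transition system — 16 states:
  s0 = b.(c.a.(0 + 0) | c.(0 + c.0 | a.0)) | —b→ s1
  s1 = c.a.(0 + 0) | c.(0 + c.0 | a.0) | —c→ s2, —c→ s3
  s2 = a.(0 + 0) | c.(0 + c.0 | a.0) | —a→ s4, —c→ s5
  s3 = c.a.(0 + 0) | (0 + c.0 | a.0) | —a→ s6, —c→ s5, —c→ s7
  s4 = (0 + 0) | c.(0 + c.0 | a.0) | —c→ s8
  s5 = a.(0 + 0) | (0 + c.0 | a.0) | —a→ s8, —a→ s9, —c→ s10
  s6 = c.a.(0 + 0) | (c.0 | 0) | —c→ s11, —c→ s9
  s7 = c.a.(0 + 0) | (0 | a.0) | —a→ s11, —c→ s10
  s8 = (0 + 0) | (0 + c.0 | a.0) | —a→ s12, —c→ s13
  s9 = a.(0 + 0) | (c.0 | 0) | —a→ s12, —c→ s14
  s10 = a.(0 + 0) | (0 | a.0) | —a→ s13, —a→ s14
  s11 = c.a.(0 + 0) | (0 | 0) | —c→ s14
  s12 = (0 + 0) | (c.0 | 0) | —c→ s15
  s13 = (0 + 0) | (0 | a.0) | —a→ s15
  s14 = a.(0 + 0) | (0 | 0) | —a→ s15
  s15 = (0 + 0) | (0 | 0) | (no moves)
Q's transition system — 16 states:
  t0 = b.(c.a.(0 + 0) | c.(c.0 | a.0)) | —b→ t1
  t1 = c.a.(0 + 0) | c.(c.0 | a.0) | —c→ t2, —c→ t3
  t2 = a.(0 + 0) | c.(c.0 | a.0) | —a→ t4, —c→ t5
  t3 = c.a.(0 + 0) | (c.0 | a.0) | —a→ t6, —c→ t5, —c→ t7
  t4 = (0 + 0) | c.(c.0 | a.0) | —c→ t8
  t5 = a.(0 + 0) | (c.0 | a.0) | —a→ t8, —a→ t9, —c→ t10
  t6 = c.a.(0 + 0) | (c.0 | 0) | —c→ t11, —c→ t9
  t7 = c.a.(0 + 0) | (0 | a.0) | —a→ t11, —c→ t10
  t8 = (0 + 0) | (c.0 | a.0) | —a→ t12, —c→ t13
  t9 = a.(0 + 0) | (c.0 | 0) | —a→ t12, —c→ t14
  t10 = a.(0 + 0) | (0 | a.0) | —a→ t13, —a→ t14
  t11 = c.a.(0 + 0) | (0 | 0) | —c→ t14
  t12 = (0 + 0) | (c.0 | 0) | —c→ t15
  t13 = (0 + 0) | (0 | a.0) | —a→ t15
  t14 = a.(0 + 0) | (0 | 0) | —a→ t15
  t15 = (0 + 0) | (0 | 0) | (no moves)
Partition-refinement fixed point:
  B0 = {s0, t0}
  B1 = {s1, t1}
  B2 = {s3, t3}
  B3 = {s6, t6}
  B4 = {s8, s9, t8, t9}
  B5 = {s13, s14, t13, t14}
  B6 = {s15, t15}
  B7 = {s12, t12}
  B8 = {s11, t11}
  B9 = {s7, t7}
  B10 = {s10, t10}
  B11 = {s5, t5}
  B12 = {s2, t2}
  B13 = {s4, t4}
s0 ∈ B0, t0 ∈ B0 → same block

P ~ Q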